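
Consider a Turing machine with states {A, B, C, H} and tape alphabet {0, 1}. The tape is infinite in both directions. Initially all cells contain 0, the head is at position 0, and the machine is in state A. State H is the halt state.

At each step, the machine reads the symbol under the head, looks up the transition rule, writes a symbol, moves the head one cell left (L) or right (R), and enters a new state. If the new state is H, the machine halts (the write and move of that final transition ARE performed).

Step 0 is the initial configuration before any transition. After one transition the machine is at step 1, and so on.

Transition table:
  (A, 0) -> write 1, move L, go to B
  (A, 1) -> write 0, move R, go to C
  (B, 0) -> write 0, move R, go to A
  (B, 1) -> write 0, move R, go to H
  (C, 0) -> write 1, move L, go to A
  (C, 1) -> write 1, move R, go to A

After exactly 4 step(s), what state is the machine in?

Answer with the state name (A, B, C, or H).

Answer: A

Derivation:
Step 1: in state A at pos 0, read 0 -> (A,0)->write 1,move L,goto B. Now: state=B, head=-1, tape[-2..1]=0010 (head:  ^)
Step 2: in state B at pos -1, read 0 -> (B,0)->write 0,move R,goto A. Now: state=A, head=0, tape[-2..1]=0010 (head:   ^)
Step 3: in state A at pos 0, read 1 -> (A,1)->write 0,move R,goto C. Now: state=C, head=1, tape[-2..2]=00000 (head:    ^)
Step 4: in state C at pos 1, read 0 -> (C,0)->write 1,move L,goto A. Now: state=A, head=0, tape[-2..2]=00010 (head:   ^)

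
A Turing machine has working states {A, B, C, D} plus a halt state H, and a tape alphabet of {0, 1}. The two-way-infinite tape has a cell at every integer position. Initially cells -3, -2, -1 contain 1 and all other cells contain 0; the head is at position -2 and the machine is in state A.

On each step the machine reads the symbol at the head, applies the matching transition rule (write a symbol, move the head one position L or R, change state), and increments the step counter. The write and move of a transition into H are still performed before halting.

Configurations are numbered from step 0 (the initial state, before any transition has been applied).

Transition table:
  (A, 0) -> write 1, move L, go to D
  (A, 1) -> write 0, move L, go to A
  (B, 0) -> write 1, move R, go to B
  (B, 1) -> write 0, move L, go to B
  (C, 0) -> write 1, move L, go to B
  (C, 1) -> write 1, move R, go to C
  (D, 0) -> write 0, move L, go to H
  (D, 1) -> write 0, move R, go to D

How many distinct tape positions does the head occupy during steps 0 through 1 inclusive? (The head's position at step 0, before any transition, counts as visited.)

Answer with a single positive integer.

Step 1: in state A at pos -2, read 1 -> (A,1)->write 0,move L,goto A. Now: state=A, head=-3, tape[-4..0]=01010 (head:  ^)
Head positions at steps 0..1: starting at -2, distinct positions visited = {-3, -2} -> 2 position(s)

Answer: 2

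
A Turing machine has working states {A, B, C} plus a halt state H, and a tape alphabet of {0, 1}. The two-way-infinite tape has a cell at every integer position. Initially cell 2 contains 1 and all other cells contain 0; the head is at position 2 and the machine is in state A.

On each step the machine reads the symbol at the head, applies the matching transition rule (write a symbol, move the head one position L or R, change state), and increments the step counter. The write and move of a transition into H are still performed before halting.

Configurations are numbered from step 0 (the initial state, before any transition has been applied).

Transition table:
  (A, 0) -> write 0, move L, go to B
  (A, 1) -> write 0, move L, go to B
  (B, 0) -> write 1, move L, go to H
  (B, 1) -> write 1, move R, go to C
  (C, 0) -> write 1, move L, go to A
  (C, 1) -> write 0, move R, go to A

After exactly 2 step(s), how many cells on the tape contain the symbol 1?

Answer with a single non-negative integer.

Step 1: in state A at pos 2, read 1 -> (A,1)->write 0,move L,goto B. Now: state=B, head=1, tape[0..3]=0000 (head:  ^)
Step 2: in state B at pos 1, read 0 -> (B,0)->write 1,move L,goto H. Now: state=H, head=0, tape[-1..3]=00100 (head:  ^)
Cells containing 1 after step 2: {1} -> 1 cell(s)

Answer: 1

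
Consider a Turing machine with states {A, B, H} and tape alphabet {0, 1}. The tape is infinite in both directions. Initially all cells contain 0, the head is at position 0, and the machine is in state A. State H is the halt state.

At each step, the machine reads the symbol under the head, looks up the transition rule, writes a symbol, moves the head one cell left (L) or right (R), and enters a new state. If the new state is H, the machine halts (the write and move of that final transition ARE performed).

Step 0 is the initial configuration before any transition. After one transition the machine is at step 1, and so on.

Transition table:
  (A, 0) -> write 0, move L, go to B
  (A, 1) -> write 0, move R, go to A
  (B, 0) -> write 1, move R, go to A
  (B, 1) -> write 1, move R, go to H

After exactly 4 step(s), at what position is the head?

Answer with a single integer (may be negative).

Answer: 0

Derivation:
Step 1: in state A at pos 0, read 0 -> (A,0)->write 0,move L,goto B. Now: state=B, head=-1, tape[-2..1]=0000 (head:  ^)
Step 2: in state B at pos -1, read 0 -> (B,0)->write 1,move R,goto A. Now: state=A, head=0, tape[-2..1]=0100 (head:   ^)
Step 3: in state A at pos 0, read 0 -> (A,0)->write 0,move L,goto B. Now: state=B, head=-1, tape[-2..1]=0100 (head:  ^)
Step 4: in state B at pos -1, read 1 -> (B,1)->write 1,move R,goto H. Now: state=H, head=0, tape[-2..1]=0100 (head:   ^)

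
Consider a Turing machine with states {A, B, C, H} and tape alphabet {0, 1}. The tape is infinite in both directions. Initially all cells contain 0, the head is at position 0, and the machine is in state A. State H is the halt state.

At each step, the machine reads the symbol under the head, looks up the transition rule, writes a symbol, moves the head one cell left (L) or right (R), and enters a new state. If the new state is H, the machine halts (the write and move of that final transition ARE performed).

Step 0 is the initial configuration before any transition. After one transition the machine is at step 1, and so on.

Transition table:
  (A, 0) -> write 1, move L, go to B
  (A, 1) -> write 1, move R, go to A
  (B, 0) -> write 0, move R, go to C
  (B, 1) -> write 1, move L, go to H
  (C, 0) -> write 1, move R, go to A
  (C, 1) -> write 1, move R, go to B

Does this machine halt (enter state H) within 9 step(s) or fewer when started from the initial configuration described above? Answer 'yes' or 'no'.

Step 1: in state A at pos 0, read 0 -> (A,0)->write 1,move L,goto B. Now: state=B, head=-1, tape[-2..1]=0010 (head:  ^)
Step 2: in state B at pos -1, read 0 -> (B,0)->write 0,move R,goto C. Now: state=C, head=0, tape[-2..1]=0010 (head:   ^)
Step 3: in state C at pos 0, read 1 -> (C,1)->write 1,move R,goto B. Now: state=B, head=1, tape[-2..2]=00100 (head:    ^)
Step 4: in state B at pos 1, read 0 -> (B,0)->write 0,move R,goto C. Now: state=C, head=2, tape[-2..3]=001000 (head:     ^)
Step 5: in state C at pos 2, read 0 -> (C,0)->write 1,move R,goto A. Now: state=A, head=3, tape[-2..4]=0010100 (head:      ^)
Step 6: in state A at pos 3, read 0 -> (A,0)->write 1,move L,goto B. Now: state=B, head=2, tape[-2..4]=0010110 (head:     ^)
Step 7: in state B at pos 2, read 1 -> (B,1)->write 1,move L,goto H. Now: state=H, head=1, tape[-2..4]=0010110 (head:    ^)
State H reached at step 7; 7 <= 9 -> yes

Answer: yes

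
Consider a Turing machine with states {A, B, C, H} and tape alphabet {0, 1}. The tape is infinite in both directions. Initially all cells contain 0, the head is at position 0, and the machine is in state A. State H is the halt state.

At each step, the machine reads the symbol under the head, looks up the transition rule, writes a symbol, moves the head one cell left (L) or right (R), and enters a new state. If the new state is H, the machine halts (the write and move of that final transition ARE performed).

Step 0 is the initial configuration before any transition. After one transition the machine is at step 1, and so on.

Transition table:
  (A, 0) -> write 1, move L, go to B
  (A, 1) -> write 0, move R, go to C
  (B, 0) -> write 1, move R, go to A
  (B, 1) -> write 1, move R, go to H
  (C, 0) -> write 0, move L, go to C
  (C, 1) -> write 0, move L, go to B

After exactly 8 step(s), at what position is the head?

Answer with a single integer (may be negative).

Step 1: in state A at pos 0, read 0 -> (A,0)->write 1,move L,goto B. Now: state=B, head=-1, tape[-2..1]=0010 (head:  ^)
Step 2: in state B at pos -1, read 0 -> (B,0)->write 1,move R,goto A. Now: state=A, head=0, tape[-2..1]=0110 (head:   ^)
Step 3: in state A at pos 0, read 1 -> (A,1)->write 0,move R,goto C. Now: state=C, head=1, tape[-2..2]=01000 (head:    ^)
Step 4: in state C at pos 1, read 0 -> (C,0)->write 0,move L,goto C. Now: state=C, head=0, tape[-2..2]=01000 (head:   ^)
Step 5: in state C at pos 0, read 0 -> (C,0)->write 0,move L,goto C. Now: state=C, head=-1, tape[-2..2]=01000 (head:  ^)
Step 6: in state C at pos -1, read 1 -> (C,1)->write 0,move L,goto B. Now: state=B, head=-2, tape[-3..2]=000000 (head:  ^)
Step 7: in state B at pos -2, read 0 -> (B,0)->write 1,move R,goto A. Now: state=A, head=-1, tape[-3..2]=010000 (head:   ^)
Step 8: in state A at pos -1, read 0 -> (A,0)->write 1,move L,goto B. Now: state=B, head=-2, tape[-3..2]=011000 (head:  ^)

Answer: -2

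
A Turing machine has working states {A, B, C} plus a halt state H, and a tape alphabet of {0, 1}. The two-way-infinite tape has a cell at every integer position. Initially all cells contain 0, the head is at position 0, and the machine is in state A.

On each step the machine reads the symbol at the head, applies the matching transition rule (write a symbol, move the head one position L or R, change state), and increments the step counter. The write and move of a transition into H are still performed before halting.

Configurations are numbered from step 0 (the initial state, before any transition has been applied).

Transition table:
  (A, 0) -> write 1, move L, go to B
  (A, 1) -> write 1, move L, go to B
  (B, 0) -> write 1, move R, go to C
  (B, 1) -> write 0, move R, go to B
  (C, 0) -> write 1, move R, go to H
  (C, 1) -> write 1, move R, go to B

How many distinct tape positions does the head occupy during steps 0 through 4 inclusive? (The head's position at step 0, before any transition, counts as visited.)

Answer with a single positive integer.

Step 1: in state A at pos 0, read 0 -> (A,0)->write 1,move L,goto B. Now: state=B, head=-1, tape[-2..1]=0010 (head:  ^)
Step 2: in state B at pos -1, read 0 -> (B,0)->write 1,move R,goto C. Now: state=C, head=0, tape[-2..1]=0110 (head:   ^)
Step 3: in state C at pos 0, read 1 -> (C,1)->write 1,move R,goto B. Now: state=B, head=1, tape[-2..2]=01100 (head:    ^)
Step 4: in state B at pos 1, read 0 -> (B,0)->write 1,move R,goto C. Now: state=C, head=2, tape[-2..3]=011100 (head:     ^)
Head positions at steps 0..4: starting at 0, distinct positions visited = {-1, 0, 1, 2} -> 4 position(s)

Answer: 4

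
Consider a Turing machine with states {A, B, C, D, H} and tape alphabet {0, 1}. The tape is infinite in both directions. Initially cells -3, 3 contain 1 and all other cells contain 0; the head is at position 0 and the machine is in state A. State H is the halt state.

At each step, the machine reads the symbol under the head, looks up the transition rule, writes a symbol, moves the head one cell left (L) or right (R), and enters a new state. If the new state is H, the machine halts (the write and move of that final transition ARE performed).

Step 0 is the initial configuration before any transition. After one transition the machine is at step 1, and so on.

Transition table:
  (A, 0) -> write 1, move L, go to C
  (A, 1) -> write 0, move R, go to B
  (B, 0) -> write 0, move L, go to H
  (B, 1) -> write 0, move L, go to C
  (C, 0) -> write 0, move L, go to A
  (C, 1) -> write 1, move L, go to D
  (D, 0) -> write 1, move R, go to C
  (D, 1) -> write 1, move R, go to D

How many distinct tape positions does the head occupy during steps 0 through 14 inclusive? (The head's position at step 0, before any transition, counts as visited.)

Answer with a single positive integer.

Step 1: in state A at pos 0, read 0 -> (A,0)->write 1,move L,goto C. Now: state=C, head=-1, tape[-4..4]=010010010 (head:    ^)
Step 2: in state C at pos -1, read 0 -> (C,0)->write 0,move L,goto A. Now: state=A, head=-2, tape[-4..4]=010010010 (head:   ^)
Step 3: in state A at pos -2, read 0 -> (A,0)->write 1,move L,goto C. Now: state=C, head=-3, tape[-4..4]=011010010 (head:  ^)
Step 4: in state C at pos -3, read 1 -> (C,1)->write 1,move L,goto D. Now: state=D, head=-4, tape[-5..4]=0011010010 (head:  ^)
Step 5: in state D at pos -4, read 0 -> (D,0)->write 1,move R,goto C. Now: state=C, head=-3, tape[-5..4]=0111010010 (head:   ^)
Step 6: in state C at pos -3, read 1 -> (C,1)->write 1,move L,goto D. Now: state=D, head=-4, tape[-5..4]=0111010010 (head:  ^)
Step 7: in state D at pos -4, read 1 -> (D,1)->write 1,move R,goto D. Now: state=D, head=-3, tape[-5..4]=0111010010 (head:   ^)
Step 8: in state D at pos -3, read 1 -> (D,1)->write 1,move R,goto D. Now: state=D, head=-2, tape[-5..4]=0111010010 (head:    ^)
Step 9: in state D at pos -2, read 1 -> (D,1)->write 1,move R,goto D. Now: state=D, head=-1, tape[-5..4]=0111010010 (head:     ^)
Step 10: in state D at pos -1, read 0 -> (D,0)->write 1,move R,goto C. Now: state=C, head=0, tape[-5..4]=0111110010 (head:      ^)
Step 11: in state C at pos 0, read 1 -> (C,1)->write 1,move L,goto D. Now: state=D, head=-1, tape[-5..4]=0111110010 (head:     ^)
Step 12: in state D at pos -1, read 1 -> (D,1)->write 1,move R,goto D. Now: state=D, head=0, tape[-5..4]=0111110010 (head:      ^)
Step 13: in state D at pos 0, read 1 -> (D,1)->write 1,move R,goto D. Now: state=D, head=1, tape[-5..4]=0111110010 (head:       ^)
Step 14: in state D at pos 1, read 0 -> (D,0)->write 1,move R,goto C. Now: state=C, head=2, tape[-5..4]=0111111010 (head:        ^)
Head positions at steps 0..14: starting at 0, distinct positions visited = {-4, -3, -2, -1, 0, 1, 2} -> 7 position(s)

Answer: 7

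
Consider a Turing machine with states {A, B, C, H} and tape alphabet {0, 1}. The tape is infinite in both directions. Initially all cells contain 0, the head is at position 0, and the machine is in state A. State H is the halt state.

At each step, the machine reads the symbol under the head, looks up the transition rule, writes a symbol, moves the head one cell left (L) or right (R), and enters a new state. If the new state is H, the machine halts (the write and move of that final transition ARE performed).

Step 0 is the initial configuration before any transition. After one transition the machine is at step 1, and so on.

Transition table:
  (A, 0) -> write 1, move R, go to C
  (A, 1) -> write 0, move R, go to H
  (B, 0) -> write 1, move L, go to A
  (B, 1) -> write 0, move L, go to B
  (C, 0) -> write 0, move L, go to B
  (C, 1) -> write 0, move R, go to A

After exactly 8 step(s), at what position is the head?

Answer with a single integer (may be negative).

Answer: 0

Derivation:
Step 1: in state A at pos 0, read 0 -> (A,0)->write 1,move R,goto C. Now: state=C, head=1, tape[-1..2]=0100 (head:   ^)
Step 2: in state C at pos 1, read 0 -> (C,0)->write 0,move L,goto B. Now: state=B, head=0, tape[-1..2]=0100 (head:  ^)
Step 3: in state B at pos 0, read 1 -> (B,1)->write 0,move L,goto B. Now: state=B, head=-1, tape[-2..2]=00000 (head:  ^)
Step 4: in state B at pos -1, read 0 -> (B,0)->write 1,move L,goto A. Now: state=A, head=-2, tape[-3..2]=001000 (head:  ^)
Step 5: in state A at pos -2, read 0 -> (A,0)->write 1,move R,goto C. Now: state=C, head=-1, tape[-3..2]=011000 (head:   ^)
Step 6: in state C at pos -1, read 1 -> (C,1)->write 0,move R,goto A. Now: state=A, head=0, tape[-3..2]=010000 (head:    ^)
Step 7: in state A at pos 0, read 0 -> (A,0)->write 1,move R,goto C. Now: state=C, head=1, tape[-3..2]=010100 (head:     ^)
Step 8: in state C at pos 1, read 0 -> (C,0)->write 0,move L,goto B. Now: state=B, head=0, tape[-3..2]=010100 (head:    ^)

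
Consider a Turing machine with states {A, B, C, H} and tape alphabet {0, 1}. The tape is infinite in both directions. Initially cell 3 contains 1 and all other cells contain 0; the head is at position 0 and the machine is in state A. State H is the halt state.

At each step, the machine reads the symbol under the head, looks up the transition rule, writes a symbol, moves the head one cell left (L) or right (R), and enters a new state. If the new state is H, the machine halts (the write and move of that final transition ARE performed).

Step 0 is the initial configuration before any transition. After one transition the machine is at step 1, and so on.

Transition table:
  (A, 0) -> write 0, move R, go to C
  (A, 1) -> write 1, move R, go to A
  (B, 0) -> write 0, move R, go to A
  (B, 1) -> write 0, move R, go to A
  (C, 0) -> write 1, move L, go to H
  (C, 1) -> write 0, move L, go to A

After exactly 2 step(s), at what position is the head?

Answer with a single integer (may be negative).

Step 1: in state A at pos 0, read 0 -> (A,0)->write 0,move R,goto C. Now: state=C, head=1, tape[-1..4]=000010 (head:   ^)
Step 2: in state C at pos 1, read 0 -> (C,0)->write 1,move L,goto H. Now: state=H, head=0, tape[-1..4]=001010 (head:  ^)

Answer: 0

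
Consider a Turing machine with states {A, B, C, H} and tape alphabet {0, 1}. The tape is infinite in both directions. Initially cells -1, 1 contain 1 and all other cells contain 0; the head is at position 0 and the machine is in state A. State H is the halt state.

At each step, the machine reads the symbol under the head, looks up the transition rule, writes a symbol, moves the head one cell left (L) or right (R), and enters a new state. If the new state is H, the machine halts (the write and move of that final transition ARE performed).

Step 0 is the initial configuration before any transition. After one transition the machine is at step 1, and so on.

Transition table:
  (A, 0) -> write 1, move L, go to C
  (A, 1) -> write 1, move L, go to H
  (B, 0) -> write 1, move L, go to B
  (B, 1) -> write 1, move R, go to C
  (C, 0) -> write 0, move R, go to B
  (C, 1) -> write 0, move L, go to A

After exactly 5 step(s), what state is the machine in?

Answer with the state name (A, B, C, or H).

Step 1: in state A at pos 0, read 0 -> (A,0)->write 1,move L,goto C. Now: state=C, head=-1, tape[-2..2]=01110 (head:  ^)
Step 2: in state C at pos -1, read 1 -> (C,1)->write 0,move L,goto A. Now: state=A, head=-2, tape[-3..2]=000110 (head:  ^)
Step 3: in state A at pos -2, read 0 -> (A,0)->write 1,move L,goto C. Now: state=C, head=-3, tape[-4..2]=0010110 (head:  ^)
Step 4: in state C at pos -3, read 0 -> (C,0)->write 0,move R,goto B. Now: state=B, head=-2, tape[-4..2]=0010110 (head:   ^)
Step 5: in state B at pos -2, read 1 -> (B,1)->write 1,move R,goto C. Now: state=C, head=-1, tape[-4..2]=0010110 (head:    ^)

Answer: C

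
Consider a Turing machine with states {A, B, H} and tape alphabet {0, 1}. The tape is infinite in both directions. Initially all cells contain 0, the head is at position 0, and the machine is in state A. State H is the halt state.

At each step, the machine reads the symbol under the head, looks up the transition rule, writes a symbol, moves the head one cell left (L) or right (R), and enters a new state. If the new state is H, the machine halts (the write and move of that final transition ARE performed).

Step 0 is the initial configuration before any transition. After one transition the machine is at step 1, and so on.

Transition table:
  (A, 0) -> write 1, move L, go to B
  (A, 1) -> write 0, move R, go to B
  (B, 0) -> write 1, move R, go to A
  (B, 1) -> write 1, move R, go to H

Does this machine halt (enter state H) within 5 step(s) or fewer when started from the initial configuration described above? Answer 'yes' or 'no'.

Answer: no

Derivation:
Step 1: in state A at pos 0, read 0 -> (A,0)->write 1,move L,goto B. Now: state=B, head=-1, tape[-2..1]=0010 (head:  ^)
Step 2: in state B at pos -1, read 0 -> (B,0)->write 1,move R,goto A. Now: state=A, head=0, tape[-2..1]=0110 (head:   ^)
Step 3: in state A at pos 0, read 1 -> (A,1)->write 0,move R,goto B. Now: state=B, head=1, tape[-2..2]=01000 (head:    ^)
Step 4: in state B at pos 1, read 0 -> (B,0)->write 1,move R,goto A. Now: state=A, head=2, tape[-2..3]=010100 (head:     ^)
Step 5: in state A at pos 2, read 0 -> (A,0)->write 1,move L,goto B. Now: state=B, head=1, tape[-2..3]=010110 (head:    ^)
After 5 step(s): state = B (not H) -> not halted within 5 -> no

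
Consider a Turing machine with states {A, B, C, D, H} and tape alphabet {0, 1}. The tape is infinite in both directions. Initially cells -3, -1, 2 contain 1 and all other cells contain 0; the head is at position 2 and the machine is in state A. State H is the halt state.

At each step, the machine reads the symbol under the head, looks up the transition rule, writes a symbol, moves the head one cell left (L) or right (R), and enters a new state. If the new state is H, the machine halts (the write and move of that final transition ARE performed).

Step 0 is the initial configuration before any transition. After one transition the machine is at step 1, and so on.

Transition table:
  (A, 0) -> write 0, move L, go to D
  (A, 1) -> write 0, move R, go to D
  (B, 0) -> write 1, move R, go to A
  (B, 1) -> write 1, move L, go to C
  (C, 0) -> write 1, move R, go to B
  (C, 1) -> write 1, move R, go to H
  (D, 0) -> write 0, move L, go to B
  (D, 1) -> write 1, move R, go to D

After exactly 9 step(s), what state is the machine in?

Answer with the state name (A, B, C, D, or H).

Answer: C

Derivation:
Step 1: in state A at pos 2, read 1 -> (A,1)->write 0,move R,goto D. Now: state=D, head=3, tape[-4..4]=010100000 (head:        ^)
Step 2: in state D at pos 3, read 0 -> (D,0)->write 0,move L,goto B. Now: state=B, head=2, tape[-4..4]=010100000 (head:       ^)
Step 3: in state B at pos 2, read 0 -> (B,0)->write 1,move R,goto A. Now: state=A, head=3, tape[-4..4]=010100100 (head:        ^)
Step 4: in state A at pos 3, read 0 -> (A,0)->write 0,move L,goto D. Now: state=D, head=2, tape[-4..4]=010100100 (head:       ^)
Step 5: in state D at pos 2, read 1 -> (D,1)->write 1,move R,goto D. Now: state=D, head=3, tape[-4..4]=010100100 (head:        ^)
Step 6: in state D at pos 3, read 0 -> (D,0)->write 0,move L,goto B. Now: state=B, head=2, tape[-4..4]=010100100 (head:       ^)
Step 7: in state B at pos 2, read 1 -> (B,1)->write 1,move L,goto C. Now: state=C, head=1, tape[-4..4]=010100100 (head:      ^)
Step 8: in state C at pos 1, read 0 -> (C,0)->write 1,move R,goto B. Now: state=B, head=2, tape[-4..4]=010101100 (head:       ^)
Step 9: in state B at pos 2, read 1 -> (B,1)->write 1,move L,goto C. Now: state=C, head=1, tape[-4..4]=010101100 (head:      ^)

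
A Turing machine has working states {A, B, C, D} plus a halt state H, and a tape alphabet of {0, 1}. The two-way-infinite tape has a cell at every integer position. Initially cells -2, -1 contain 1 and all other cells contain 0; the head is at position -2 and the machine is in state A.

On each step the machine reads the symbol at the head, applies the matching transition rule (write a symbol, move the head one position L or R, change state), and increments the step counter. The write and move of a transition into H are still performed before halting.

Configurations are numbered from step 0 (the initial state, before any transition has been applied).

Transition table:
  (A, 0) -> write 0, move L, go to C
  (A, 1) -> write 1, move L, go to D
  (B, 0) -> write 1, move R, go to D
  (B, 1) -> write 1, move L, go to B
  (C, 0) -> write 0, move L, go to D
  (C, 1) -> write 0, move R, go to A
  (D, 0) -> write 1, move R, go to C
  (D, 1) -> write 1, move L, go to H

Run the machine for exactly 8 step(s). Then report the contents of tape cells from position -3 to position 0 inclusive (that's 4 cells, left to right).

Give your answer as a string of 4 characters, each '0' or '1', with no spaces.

Step 1: in state A at pos -2, read 1 -> (A,1)->write 1,move L,goto D. Now: state=D, head=-3, tape[-4..0]=00110 (head:  ^)
Step 2: in state D at pos -3, read 0 -> (D,0)->write 1,move R,goto C. Now: state=C, head=-2, tape[-4..0]=01110 (head:   ^)
Step 3: in state C at pos -2, read 1 -> (C,1)->write 0,move R,goto A. Now: state=A, head=-1, tape[-4..0]=01010 (head:    ^)
Step 4: in state A at pos -1, read 1 -> (A,1)->write 1,move L,goto D. Now: state=D, head=-2, tape[-4..0]=01010 (head:   ^)
Step 5: in state D at pos -2, read 0 -> (D,0)->write 1,move R,goto C. Now: state=C, head=-1, tape[-4..0]=01110 (head:    ^)
Step 6: in state C at pos -1, read 1 -> (C,1)->write 0,move R,goto A. Now: state=A, head=0, tape[-4..1]=011000 (head:     ^)
Step 7: in state A at pos 0, read 0 -> (A,0)->write 0,move L,goto C. Now: state=C, head=-1, tape[-4..1]=011000 (head:    ^)
Step 8: in state C at pos -1, read 0 -> (C,0)->write 0,move L,goto D. Now: state=D, head=-2, tape[-4..1]=011000 (head:   ^)

Answer: 1100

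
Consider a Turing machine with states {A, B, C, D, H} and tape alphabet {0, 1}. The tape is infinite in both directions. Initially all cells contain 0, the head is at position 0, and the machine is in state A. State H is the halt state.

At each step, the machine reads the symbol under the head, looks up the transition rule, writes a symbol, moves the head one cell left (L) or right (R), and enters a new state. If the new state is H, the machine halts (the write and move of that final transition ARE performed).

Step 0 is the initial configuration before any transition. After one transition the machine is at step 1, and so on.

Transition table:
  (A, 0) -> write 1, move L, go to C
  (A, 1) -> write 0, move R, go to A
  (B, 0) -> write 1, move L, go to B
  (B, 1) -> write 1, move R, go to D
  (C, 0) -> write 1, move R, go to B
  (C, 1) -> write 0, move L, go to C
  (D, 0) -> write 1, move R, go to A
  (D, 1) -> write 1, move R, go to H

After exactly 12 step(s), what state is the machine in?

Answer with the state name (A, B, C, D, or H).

Answer: H

Derivation:
Step 1: in state A at pos 0, read 0 -> (A,0)->write 1,move L,goto C. Now: state=C, head=-1, tape[-2..1]=0010 (head:  ^)
Step 2: in state C at pos -1, read 0 -> (C,0)->write 1,move R,goto B. Now: state=B, head=0, tape[-2..1]=0110 (head:   ^)
Step 3: in state B at pos 0, read 1 -> (B,1)->write 1,move R,goto D. Now: state=D, head=1, tape[-2..2]=01100 (head:    ^)
Step 4: in state D at pos 1, read 0 -> (D,0)->write 1,move R,goto A. Now: state=A, head=2, tape[-2..3]=011100 (head:     ^)
Step 5: in state A at pos 2, read 0 -> (A,0)->write 1,move L,goto C. Now: state=C, head=1, tape[-2..3]=011110 (head:    ^)
Step 6: in state C at pos 1, read 1 -> (C,1)->write 0,move L,goto C. Now: state=C, head=0, tape[-2..3]=011010 (head:   ^)
Step 7: in state C at pos 0, read 1 -> (C,1)->write 0,move L,goto C. Now: state=C, head=-1, tape[-2..3]=010010 (head:  ^)
Step 8: in state C at pos -1, read 1 -> (C,1)->write 0,move L,goto C. Now: state=C, head=-2, tape[-3..3]=0000010 (head:  ^)
Step 9: in state C at pos -2, read 0 -> (C,0)->write 1,move R,goto B. Now: state=B, head=-1, tape[-3..3]=0100010 (head:   ^)
Step 10: in state B at pos -1, read 0 -> (B,0)->write 1,move L,goto B. Now: state=B, head=-2, tape[-3..3]=0110010 (head:  ^)
Step 11: in state B at pos -2, read 1 -> (B,1)->write 1,move R,goto D. Now: state=D, head=-1, tape[-3..3]=0110010 (head:   ^)
Step 12: in state D at pos -1, read 1 -> (D,1)->write 1,move R,goto H. Now: state=H, head=0, tape[-3..3]=0110010 (head:    ^)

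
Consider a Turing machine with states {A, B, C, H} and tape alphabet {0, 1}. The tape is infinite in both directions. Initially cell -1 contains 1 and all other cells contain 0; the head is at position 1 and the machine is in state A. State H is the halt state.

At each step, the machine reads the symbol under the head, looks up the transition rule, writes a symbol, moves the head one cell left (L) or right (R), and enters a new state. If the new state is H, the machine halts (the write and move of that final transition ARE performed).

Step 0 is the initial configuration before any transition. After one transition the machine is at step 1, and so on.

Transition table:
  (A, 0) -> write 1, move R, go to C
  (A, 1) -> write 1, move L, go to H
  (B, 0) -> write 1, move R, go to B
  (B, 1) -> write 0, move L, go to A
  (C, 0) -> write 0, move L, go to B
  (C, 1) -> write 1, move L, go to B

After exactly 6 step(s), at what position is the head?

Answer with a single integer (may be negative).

Answer: -1

Derivation:
Step 1: in state A at pos 1, read 0 -> (A,0)->write 1,move R,goto C. Now: state=C, head=2, tape[-2..3]=010100 (head:     ^)
Step 2: in state C at pos 2, read 0 -> (C,0)->write 0,move L,goto B. Now: state=B, head=1, tape[-2..3]=010100 (head:    ^)
Step 3: in state B at pos 1, read 1 -> (B,1)->write 0,move L,goto A. Now: state=A, head=0, tape[-2..3]=010000 (head:   ^)
Step 4: in state A at pos 0, read 0 -> (A,0)->write 1,move R,goto C. Now: state=C, head=1, tape[-2..3]=011000 (head:    ^)
Step 5: in state C at pos 1, read 0 -> (C,0)->write 0,move L,goto B. Now: state=B, head=0, tape[-2..3]=011000 (head:   ^)
Step 6: in state B at pos 0, read 1 -> (B,1)->write 0,move L,goto A. Now: state=A, head=-1, tape[-2..3]=010000 (head:  ^)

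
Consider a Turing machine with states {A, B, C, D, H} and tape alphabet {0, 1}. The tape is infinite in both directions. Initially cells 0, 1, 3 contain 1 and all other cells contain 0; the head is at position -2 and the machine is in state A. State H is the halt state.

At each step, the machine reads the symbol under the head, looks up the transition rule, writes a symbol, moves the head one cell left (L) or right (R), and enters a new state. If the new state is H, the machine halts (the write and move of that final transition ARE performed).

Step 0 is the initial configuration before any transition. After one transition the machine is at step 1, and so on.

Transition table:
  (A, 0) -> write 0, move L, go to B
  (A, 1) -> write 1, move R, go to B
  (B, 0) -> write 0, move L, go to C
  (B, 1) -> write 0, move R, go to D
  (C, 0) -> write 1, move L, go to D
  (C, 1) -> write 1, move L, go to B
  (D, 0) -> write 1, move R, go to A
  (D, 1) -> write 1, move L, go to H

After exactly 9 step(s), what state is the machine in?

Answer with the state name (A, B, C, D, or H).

Answer: H

Derivation:
Step 1: in state A at pos -2, read 0 -> (A,0)->write 0,move L,goto B. Now: state=B, head=-3, tape[-4..4]=000011010 (head:  ^)
Step 2: in state B at pos -3, read 0 -> (B,0)->write 0,move L,goto C. Now: state=C, head=-4, tape[-5..4]=0000011010 (head:  ^)
Step 3: in state C at pos -4, read 0 -> (C,0)->write 1,move L,goto D. Now: state=D, head=-5, tape[-6..4]=00100011010 (head:  ^)
Step 4: in state D at pos -5, read 0 -> (D,0)->write 1,move R,goto A. Now: state=A, head=-4, tape[-6..4]=01100011010 (head:   ^)
Step 5: in state A at pos -4, read 1 -> (A,1)->write 1,move R,goto B. Now: state=B, head=-3, tape[-6..4]=01100011010 (head:    ^)
Step 6: in state B at pos -3, read 0 -> (B,0)->write 0,move L,goto C. Now: state=C, head=-4, tape[-6..4]=01100011010 (head:   ^)
Step 7: in state C at pos -4, read 1 -> (C,1)->write 1,move L,goto B. Now: state=B, head=-5, tape[-6..4]=01100011010 (head:  ^)
Step 8: in state B at pos -5, read 1 -> (B,1)->write 0,move R,goto D. Now: state=D, head=-4, tape[-6..4]=00100011010 (head:   ^)
Step 9: in state D at pos -4, read 1 -> (D,1)->write 1,move L,goto H. Now: state=H, head=-5, tape[-6..4]=00100011010 (head:  ^)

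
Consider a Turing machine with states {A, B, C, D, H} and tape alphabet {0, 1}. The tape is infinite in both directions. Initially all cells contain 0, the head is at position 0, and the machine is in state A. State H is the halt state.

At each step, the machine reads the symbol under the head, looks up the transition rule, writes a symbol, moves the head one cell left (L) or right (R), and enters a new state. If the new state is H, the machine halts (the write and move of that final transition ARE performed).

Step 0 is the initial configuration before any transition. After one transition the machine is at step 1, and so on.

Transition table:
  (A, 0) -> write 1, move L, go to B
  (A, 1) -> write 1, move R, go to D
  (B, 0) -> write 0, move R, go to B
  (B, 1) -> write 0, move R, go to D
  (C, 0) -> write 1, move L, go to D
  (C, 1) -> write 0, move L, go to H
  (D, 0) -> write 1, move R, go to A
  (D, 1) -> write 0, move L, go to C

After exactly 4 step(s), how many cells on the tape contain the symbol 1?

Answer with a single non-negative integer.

Answer: 1

Derivation:
Step 1: in state A at pos 0, read 0 -> (A,0)->write 1,move L,goto B. Now: state=B, head=-1, tape[-2..1]=0010 (head:  ^)
Step 2: in state B at pos -1, read 0 -> (B,0)->write 0,move R,goto B. Now: state=B, head=0, tape[-2..1]=0010 (head:   ^)
Step 3: in state B at pos 0, read 1 -> (B,1)->write 0,move R,goto D. Now: state=D, head=1, tape[-2..2]=00000 (head:    ^)
Step 4: in state D at pos 1, read 0 -> (D,0)->write 1,move R,goto A. Now: state=A, head=2, tape[-2..3]=000100 (head:     ^)
Cells containing 1 after step 4: {1} -> 1 cell(s)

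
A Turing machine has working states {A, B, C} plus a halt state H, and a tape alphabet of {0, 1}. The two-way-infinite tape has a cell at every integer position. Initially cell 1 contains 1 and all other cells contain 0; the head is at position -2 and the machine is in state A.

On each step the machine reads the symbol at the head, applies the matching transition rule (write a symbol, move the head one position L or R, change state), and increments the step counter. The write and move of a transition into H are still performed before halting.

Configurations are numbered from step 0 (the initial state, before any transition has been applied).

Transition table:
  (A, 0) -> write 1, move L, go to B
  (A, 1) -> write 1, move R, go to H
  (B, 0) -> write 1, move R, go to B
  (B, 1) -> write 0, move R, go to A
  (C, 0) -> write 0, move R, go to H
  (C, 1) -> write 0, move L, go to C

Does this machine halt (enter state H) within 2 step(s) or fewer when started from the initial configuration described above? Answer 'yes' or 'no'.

Answer: no

Derivation:
Step 1: in state A at pos -2, read 0 -> (A,0)->write 1,move L,goto B. Now: state=B, head=-3, tape[-4..2]=0010010 (head:  ^)
Step 2: in state B at pos -3, read 0 -> (B,0)->write 1,move R,goto B. Now: state=B, head=-2, tape[-4..2]=0110010 (head:   ^)
After 2 step(s): state = B (not H) -> not halted within 2 -> no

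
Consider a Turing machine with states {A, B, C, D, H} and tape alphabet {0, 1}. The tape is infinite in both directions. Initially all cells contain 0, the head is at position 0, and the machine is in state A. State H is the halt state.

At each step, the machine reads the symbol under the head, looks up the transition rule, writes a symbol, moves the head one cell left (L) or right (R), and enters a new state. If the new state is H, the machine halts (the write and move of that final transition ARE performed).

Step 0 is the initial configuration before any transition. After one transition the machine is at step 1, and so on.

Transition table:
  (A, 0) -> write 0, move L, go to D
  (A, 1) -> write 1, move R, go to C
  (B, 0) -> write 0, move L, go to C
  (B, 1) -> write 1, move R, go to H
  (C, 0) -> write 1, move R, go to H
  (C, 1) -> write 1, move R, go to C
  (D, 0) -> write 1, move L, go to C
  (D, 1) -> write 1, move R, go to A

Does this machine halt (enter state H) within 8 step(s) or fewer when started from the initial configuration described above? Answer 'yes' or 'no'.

Answer: yes

Derivation:
Step 1: in state A at pos 0, read 0 -> (A,0)->write 0,move L,goto D. Now: state=D, head=-1, tape[-2..1]=0000 (head:  ^)
Step 2: in state D at pos -1, read 0 -> (D,0)->write 1,move L,goto C. Now: state=C, head=-2, tape[-3..1]=00100 (head:  ^)
Step 3: in state C at pos -2, read 0 -> (C,0)->write 1,move R,goto H. Now: state=H, head=-1, tape[-3..1]=01100 (head:   ^)
State H reached at step 3; 3 <= 8 -> yes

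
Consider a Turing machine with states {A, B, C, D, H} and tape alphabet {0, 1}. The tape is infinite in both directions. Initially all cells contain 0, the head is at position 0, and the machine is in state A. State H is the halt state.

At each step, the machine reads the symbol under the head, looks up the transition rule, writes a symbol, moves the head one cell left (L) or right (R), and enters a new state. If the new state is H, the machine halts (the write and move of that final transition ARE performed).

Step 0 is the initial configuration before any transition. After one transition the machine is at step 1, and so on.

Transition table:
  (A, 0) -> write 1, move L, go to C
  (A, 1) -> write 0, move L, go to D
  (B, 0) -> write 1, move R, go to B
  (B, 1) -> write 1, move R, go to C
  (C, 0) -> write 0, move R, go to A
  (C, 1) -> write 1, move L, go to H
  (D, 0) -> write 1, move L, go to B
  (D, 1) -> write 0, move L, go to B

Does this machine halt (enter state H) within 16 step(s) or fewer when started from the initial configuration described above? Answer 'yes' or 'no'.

Step 1: in state A at pos 0, read 0 -> (A,0)->write 1,move L,goto C. Now: state=C, head=-1, tape[-2..1]=0010 (head:  ^)
Step 2: in state C at pos -1, read 0 -> (C,0)->write 0,move R,goto A. Now: state=A, head=0, tape[-2..1]=0010 (head:   ^)
Step 3: in state A at pos 0, read 1 -> (A,1)->write 0,move L,goto D. Now: state=D, head=-1, tape[-2..1]=0000 (head:  ^)
Step 4: in state D at pos -1, read 0 -> (D,0)->write 1,move L,goto B. Now: state=B, head=-2, tape[-3..1]=00100 (head:  ^)
Step 5: in state B at pos -2, read 0 -> (B,0)->write 1,move R,goto B. Now: state=B, head=-1, tape[-3..1]=01100 (head:   ^)
Step 6: in state B at pos -1, read 1 -> (B,1)->write 1,move R,goto C. Now: state=C, head=0, tape[-3..1]=01100 (head:    ^)
Step 7: in state C at pos 0, read 0 -> (C,0)->write 0,move R,goto A. Now: state=A, head=1, tape[-3..2]=011000 (head:     ^)
Step 8: in state A at pos 1, read 0 -> (A,0)->write 1,move L,goto C. Now: state=C, head=0, tape[-3..2]=011010 (head:    ^)
Step 9: in state C at pos 0, read 0 -> (C,0)->write 0,move R,goto A. Now: state=A, head=1, tape[-3..2]=011010 (head:     ^)
Step 10: in state A at pos 1, read 1 -> (A,1)->write 0,move L,goto D. Now: state=D, head=0, tape[-3..2]=011000 (head:    ^)
Step 11: in state D at pos 0, read 0 -> (D,0)->write 1,move L,goto B. Now: state=B, head=-1, tape[-3..2]=011100 (head:   ^)
Step 12: in state B at pos -1, read 1 -> (B,1)->write 1,move R,goto C. Now: state=C, head=0, tape[-3..2]=011100 (head:    ^)
Step 13: in state C at pos 0, read 1 -> (C,1)->write 1,move L,goto H. Now: state=H, head=-1, tape[-3..2]=011100 (head:   ^)
State H reached at step 13; 13 <= 16 -> yes

Answer: yes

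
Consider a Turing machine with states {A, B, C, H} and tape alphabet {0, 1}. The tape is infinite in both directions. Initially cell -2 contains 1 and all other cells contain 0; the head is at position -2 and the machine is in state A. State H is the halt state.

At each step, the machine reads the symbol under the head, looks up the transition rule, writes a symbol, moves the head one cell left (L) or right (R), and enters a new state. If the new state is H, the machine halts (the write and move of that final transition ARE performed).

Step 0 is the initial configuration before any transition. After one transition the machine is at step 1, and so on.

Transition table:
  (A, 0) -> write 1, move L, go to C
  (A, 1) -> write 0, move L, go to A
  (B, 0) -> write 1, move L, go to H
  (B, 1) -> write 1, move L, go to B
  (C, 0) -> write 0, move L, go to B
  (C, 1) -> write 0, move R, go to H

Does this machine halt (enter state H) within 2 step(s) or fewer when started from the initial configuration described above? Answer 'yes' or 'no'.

Answer: no

Derivation:
Step 1: in state A at pos -2, read 1 -> (A,1)->write 0,move L,goto A. Now: state=A, head=-3, tape[-4..-1]=0000 (head:  ^)
Step 2: in state A at pos -3, read 0 -> (A,0)->write 1,move L,goto C. Now: state=C, head=-4, tape[-5..-1]=00100 (head:  ^)
After 2 step(s): state = C (not H) -> not halted within 2 -> no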